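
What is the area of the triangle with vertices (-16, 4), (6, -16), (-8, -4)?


Area = |x1(y2-y3) + x2(y3-y1) + x3(y1-y2)| / 2
= |-16*(-16--4) + 6*(-4-4) + -8*(4--16)| / 2
= 8

8


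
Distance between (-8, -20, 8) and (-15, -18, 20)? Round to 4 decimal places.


d = sqrt((-15--8)^2 + (-18--20)^2 + (20-8)^2) = 14.0357

14.0357


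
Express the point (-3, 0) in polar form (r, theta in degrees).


r = sqrt((-3)^2 + 0^2) = 3
theta = atan2(0, -3) = 180 degrees

r = 3, theta = 180 degrees


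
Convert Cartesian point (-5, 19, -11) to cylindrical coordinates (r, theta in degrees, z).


r = sqrt((-5)^2 + 19^2) = 19.6469
theta = atan2(19, -5) = 104.7436 deg
z = -11

r = 19.6469, theta = 104.7436 deg, z = -11


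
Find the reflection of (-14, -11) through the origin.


Reflection through origin: (x, y) -> (-x, -y)
(-14, -11) -> (14, 11)

(14, 11)


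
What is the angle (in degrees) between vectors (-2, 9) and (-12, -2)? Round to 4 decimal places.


dot = -2*-12 + 9*-2 = 6
|u| = 9.2195, |v| = 12.1655
cos(angle) = 0.0535
angle = 86.9335 degrees

86.9335 degrees


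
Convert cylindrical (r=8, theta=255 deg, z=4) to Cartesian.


x = 8 * cos(255) = -2.0706
y = 8 * sin(255) = -7.7274
z = 4

(-2.0706, -7.7274, 4)


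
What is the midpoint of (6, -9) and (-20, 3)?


Midpoint = ((6+-20)/2, (-9+3)/2) = (-7, -3)

(-7, -3)


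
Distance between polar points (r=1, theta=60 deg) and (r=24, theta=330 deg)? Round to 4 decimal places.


d = sqrt(r1^2 + r2^2 - 2*r1*r2*cos(t2-t1))
d = sqrt(1^2 + 24^2 - 2*1*24*cos(330-60)) = 24.0208

24.0208


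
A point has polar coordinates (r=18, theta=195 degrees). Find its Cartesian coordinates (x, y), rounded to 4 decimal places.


x = 18 * cos(195) = -17.3867
y = 18 * sin(195) = -4.6587

(-17.3867, -4.6587)


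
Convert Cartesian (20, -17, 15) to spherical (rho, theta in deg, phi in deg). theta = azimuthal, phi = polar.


rho = sqrt(20^2 + (-17)^2 + 15^2) = 30.2324
theta = atan2(-17, 20) = 319.6355 deg
phi = acos(15/30.2324) = 60.254 deg

rho = 30.2324, theta = 319.6355 deg, phi = 60.254 deg


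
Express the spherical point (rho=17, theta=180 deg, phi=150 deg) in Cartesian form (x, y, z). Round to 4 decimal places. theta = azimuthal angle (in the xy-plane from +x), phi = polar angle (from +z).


x = 17 * sin(150) * cos(180) = -8.5
y = 17 * sin(150) * sin(180) = 0
z = 17 * cos(150) = -14.7224

(-8.5, 0, -14.7224)


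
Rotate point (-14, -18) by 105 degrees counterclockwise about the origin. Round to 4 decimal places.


x' = -14*cos(105) - -18*sin(105) = 21.0101
y' = -14*sin(105) + -18*cos(105) = -8.8642

(21.0101, -8.8642)


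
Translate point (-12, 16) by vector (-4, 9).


Translation: (x+dx, y+dy) = (-12+-4, 16+9) = (-16, 25)

(-16, 25)


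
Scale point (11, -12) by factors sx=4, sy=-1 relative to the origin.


Scaling: (x*sx, y*sy) = (11*4, -12*-1) = (44, 12)

(44, 12)


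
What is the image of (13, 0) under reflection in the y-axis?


Reflection across y-axis: (x, y) -> (-x, y)
(13, 0) -> (-13, 0)

(-13, 0)


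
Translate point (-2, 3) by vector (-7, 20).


Translation: (x+dx, y+dy) = (-2+-7, 3+20) = (-9, 23)

(-9, 23)


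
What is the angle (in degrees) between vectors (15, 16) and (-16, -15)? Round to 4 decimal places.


dot = 15*-16 + 16*-15 = -480
|u| = 21.9317, |v| = 21.9317
cos(angle) = -0.9979
angle = 176.3048 degrees

176.3048 degrees


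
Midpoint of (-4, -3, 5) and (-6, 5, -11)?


Midpoint = ((-4+-6)/2, (-3+5)/2, (5+-11)/2) = (-5, 1, -3)

(-5, 1, -3)


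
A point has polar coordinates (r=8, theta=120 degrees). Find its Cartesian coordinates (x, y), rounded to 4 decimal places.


x = 8 * cos(120) = -4
y = 8 * sin(120) = 6.9282

(-4, 6.9282)


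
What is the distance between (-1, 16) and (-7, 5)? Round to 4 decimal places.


d = sqrt((-7--1)^2 + (5-16)^2) = 12.53

12.53


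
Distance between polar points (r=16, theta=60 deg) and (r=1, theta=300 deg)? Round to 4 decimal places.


d = sqrt(r1^2 + r2^2 - 2*r1*r2*cos(t2-t1))
d = sqrt(16^2 + 1^2 - 2*16*1*cos(300-60)) = 16.5227

16.5227


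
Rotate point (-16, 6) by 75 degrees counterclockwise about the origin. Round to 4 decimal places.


x' = -16*cos(75) - 6*sin(75) = -9.9367
y' = -16*sin(75) + 6*cos(75) = -13.9019

(-9.9367, -13.9019)


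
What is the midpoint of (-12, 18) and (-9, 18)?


Midpoint = ((-12+-9)/2, (18+18)/2) = (-10.5, 18)

(-10.5, 18)


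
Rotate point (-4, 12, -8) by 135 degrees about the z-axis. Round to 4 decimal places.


x' = -4*cos(135) - 12*sin(135) = -5.6569
y' = -4*sin(135) + 12*cos(135) = -11.3137
z' = -8

(-5.6569, -11.3137, -8)


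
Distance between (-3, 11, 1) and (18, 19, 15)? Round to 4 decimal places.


d = sqrt((18--3)^2 + (19-11)^2 + (15-1)^2) = 26.4764

26.4764


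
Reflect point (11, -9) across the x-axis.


Reflection across x-axis: (x, y) -> (x, -y)
(11, -9) -> (11, 9)

(11, 9)


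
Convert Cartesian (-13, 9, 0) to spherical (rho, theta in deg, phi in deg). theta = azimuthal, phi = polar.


rho = sqrt((-13)^2 + 9^2 + 0^2) = 15.8114
theta = atan2(9, -13) = 145.3048 deg
phi = acos(0/15.8114) = 90 deg

rho = 15.8114, theta = 145.3048 deg, phi = 90 deg


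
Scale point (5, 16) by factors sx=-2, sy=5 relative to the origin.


Scaling: (x*sx, y*sy) = (5*-2, 16*5) = (-10, 80)

(-10, 80)


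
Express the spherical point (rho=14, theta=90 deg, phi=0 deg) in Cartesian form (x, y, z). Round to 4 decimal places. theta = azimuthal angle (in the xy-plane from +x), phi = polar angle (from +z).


x = 14 * sin(0) * cos(90) = 0
y = 14 * sin(0) * sin(90) = 0
z = 14 * cos(0) = 14

(0, 0, 14)


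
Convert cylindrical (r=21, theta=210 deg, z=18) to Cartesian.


x = 21 * cos(210) = -18.1865
y = 21 * sin(210) = -10.5
z = 18

(-18.1865, -10.5, 18)


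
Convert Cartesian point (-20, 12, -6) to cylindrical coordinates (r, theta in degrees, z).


r = sqrt((-20)^2 + 12^2) = 23.3238
theta = atan2(12, -20) = 149.0362 deg
z = -6

r = 23.3238, theta = 149.0362 deg, z = -6


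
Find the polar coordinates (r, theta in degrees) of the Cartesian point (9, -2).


r = sqrt(9^2 + (-2)^2) = 9.2195
theta = atan2(-2, 9) = 347.4712 degrees

r = 9.2195, theta = 347.4712 degrees


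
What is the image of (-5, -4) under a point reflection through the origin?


Reflection through origin: (x, y) -> (-x, -y)
(-5, -4) -> (5, 4)

(5, 4)


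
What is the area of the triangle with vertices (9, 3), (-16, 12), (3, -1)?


Area = |x1(y2-y3) + x2(y3-y1) + x3(y1-y2)| / 2
= |9*(12--1) + -16*(-1-3) + 3*(3-12)| / 2
= 77

77


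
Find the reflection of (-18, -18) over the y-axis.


Reflection across y-axis: (x, y) -> (-x, y)
(-18, -18) -> (18, -18)

(18, -18)


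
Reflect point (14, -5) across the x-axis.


Reflection across x-axis: (x, y) -> (x, -y)
(14, -5) -> (14, 5)

(14, 5)


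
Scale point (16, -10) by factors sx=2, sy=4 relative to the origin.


Scaling: (x*sx, y*sy) = (16*2, -10*4) = (32, -40)

(32, -40)


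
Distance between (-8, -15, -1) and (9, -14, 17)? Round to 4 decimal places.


d = sqrt((9--8)^2 + (-14--15)^2 + (17--1)^2) = 24.779

24.779


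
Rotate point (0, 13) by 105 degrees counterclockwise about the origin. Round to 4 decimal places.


x' = 0*cos(105) - 13*sin(105) = -12.557
y' = 0*sin(105) + 13*cos(105) = -3.3646

(-12.557, -3.3646)


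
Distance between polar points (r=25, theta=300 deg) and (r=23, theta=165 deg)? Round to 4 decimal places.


d = sqrt(r1^2 + r2^2 - 2*r1*r2*cos(t2-t1))
d = sqrt(25^2 + 23^2 - 2*25*23*cos(165-300)) = 44.3528

44.3528


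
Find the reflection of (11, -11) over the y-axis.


Reflection across y-axis: (x, y) -> (-x, y)
(11, -11) -> (-11, -11)

(-11, -11)


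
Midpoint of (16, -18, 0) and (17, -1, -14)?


Midpoint = ((16+17)/2, (-18+-1)/2, (0+-14)/2) = (16.5, -9.5, -7)

(16.5, -9.5, -7)


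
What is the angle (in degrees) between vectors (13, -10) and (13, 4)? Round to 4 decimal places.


dot = 13*13 + -10*4 = 129
|u| = 16.4012, |v| = 13.6015
cos(angle) = 0.5783
angle = 54.6713 degrees

54.6713 degrees


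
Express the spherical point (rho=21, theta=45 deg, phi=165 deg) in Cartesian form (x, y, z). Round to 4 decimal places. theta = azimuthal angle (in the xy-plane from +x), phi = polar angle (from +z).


x = 21 * sin(165) * cos(45) = 3.8433
y = 21 * sin(165) * sin(45) = 3.8433
z = 21 * cos(165) = -20.2844

(3.8433, 3.8433, -20.2844)


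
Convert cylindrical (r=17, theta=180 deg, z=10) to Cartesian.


x = 17 * cos(180) = -17
y = 17 * sin(180) = 0
z = 10

(-17, 0, 10)


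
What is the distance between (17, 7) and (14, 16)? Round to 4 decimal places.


d = sqrt((14-17)^2 + (16-7)^2) = 9.4868

9.4868


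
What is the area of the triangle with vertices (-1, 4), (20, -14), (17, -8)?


Area = |x1(y2-y3) + x2(y3-y1) + x3(y1-y2)| / 2
= |-1*(-14--8) + 20*(-8-4) + 17*(4--14)| / 2
= 36

36


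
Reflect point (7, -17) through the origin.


Reflection through origin: (x, y) -> (-x, -y)
(7, -17) -> (-7, 17)

(-7, 17)


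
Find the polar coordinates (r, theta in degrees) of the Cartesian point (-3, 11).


r = sqrt((-3)^2 + 11^2) = 11.4018
theta = atan2(11, -3) = 105.2551 degrees

r = 11.4018, theta = 105.2551 degrees


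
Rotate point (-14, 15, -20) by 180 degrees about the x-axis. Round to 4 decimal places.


x' = -14
y' = 15*cos(180) - -20*sin(180) = -15
z' = 15*sin(180) + -20*cos(180) = 20

(-14, -15, 20)


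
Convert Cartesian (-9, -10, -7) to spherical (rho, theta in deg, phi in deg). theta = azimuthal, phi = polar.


rho = sqrt((-9)^2 + (-10)^2 + (-7)^2) = 15.1658
theta = atan2(-10, -9) = 228.0128 deg
phi = acos(-7/15.1658) = 117.4882 deg

rho = 15.1658, theta = 228.0128 deg, phi = 117.4882 deg


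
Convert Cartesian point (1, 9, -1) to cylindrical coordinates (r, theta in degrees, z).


r = sqrt(1^2 + 9^2) = 9.0554
theta = atan2(9, 1) = 83.6598 deg
z = -1

r = 9.0554, theta = 83.6598 deg, z = -1


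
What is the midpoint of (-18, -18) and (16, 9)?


Midpoint = ((-18+16)/2, (-18+9)/2) = (-1, -4.5)

(-1, -4.5)


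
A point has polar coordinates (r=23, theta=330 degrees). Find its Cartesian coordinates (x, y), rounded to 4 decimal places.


x = 23 * cos(330) = 19.9186
y = 23 * sin(330) = -11.5

(19.9186, -11.5)


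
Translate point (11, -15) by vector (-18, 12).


Translation: (x+dx, y+dy) = (11+-18, -15+12) = (-7, -3)

(-7, -3)


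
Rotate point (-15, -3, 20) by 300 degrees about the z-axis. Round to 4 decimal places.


x' = -15*cos(300) - -3*sin(300) = -10.0981
y' = -15*sin(300) + -3*cos(300) = 11.4904
z' = 20

(-10.0981, 11.4904, 20)


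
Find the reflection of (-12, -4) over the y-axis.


Reflection across y-axis: (x, y) -> (-x, y)
(-12, -4) -> (12, -4)

(12, -4)


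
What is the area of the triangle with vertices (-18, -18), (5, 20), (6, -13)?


Area = |x1(y2-y3) + x2(y3-y1) + x3(y1-y2)| / 2
= |-18*(20--13) + 5*(-13--18) + 6*(-18-20)| / 2
= 398.5

398.5


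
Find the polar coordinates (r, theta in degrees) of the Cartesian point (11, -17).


r = sqrt(11^2 + (-17)^2) = 20.2485
theta = atan2(-17, 11) = 302.9052 degrees

r = 20.2485, theta = 302.9052 degrees


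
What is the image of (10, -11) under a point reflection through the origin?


Reflection through origin: (x, y) -> (-x, -y)
(10, -11) -> (-10, 11)

(-10, 11)


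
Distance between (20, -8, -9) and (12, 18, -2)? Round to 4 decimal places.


d = sqrt((12-20)^2 + (18--8)^2 + (-2--9)^2) = 28.0891

28.0891


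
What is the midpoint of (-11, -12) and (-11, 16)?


Midpoint = ((-11+-11)/2, (-12+16)/2) = (-11, 2)

(-11, 2)


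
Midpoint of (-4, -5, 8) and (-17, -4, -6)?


Midpoint = ((-4+-17)/2, (-5+-4)/2, (8+-6)/2) = (-10.5, -4.5, 1)

(-10.5, -4.5, 1)


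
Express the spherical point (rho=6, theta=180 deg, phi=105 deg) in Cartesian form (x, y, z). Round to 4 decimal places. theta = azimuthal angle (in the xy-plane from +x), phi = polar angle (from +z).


x = 6 * sin(105) * cos(180) = -5.7956
y = 6 * sin(105) * sin(180) = 0
z = 6 * cos(105) = -1.5529

(-5.7956, 0, -1.5529)


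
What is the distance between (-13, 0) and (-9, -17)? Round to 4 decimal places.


d = sqrt((-9--13)^2 + (-17-0)^2) = 17.4642

17.4642


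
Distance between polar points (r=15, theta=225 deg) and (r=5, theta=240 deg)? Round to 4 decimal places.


d = sqrt(r1^2 + r2^2 - 2*r1*r2*cos(t2-t1))
d = sqrt(15^2 + 5^2 - 2*15*5*cos(240-225)) = 10.2524

10.2524


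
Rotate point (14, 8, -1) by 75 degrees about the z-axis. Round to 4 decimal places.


x' = 14*cos(75) - 8*sin(75) = -4.1039
y' = 14*sin(75) + 8*cos(75) = 15.5935
z' = -1

(-4.1039, 15.5935, -1)


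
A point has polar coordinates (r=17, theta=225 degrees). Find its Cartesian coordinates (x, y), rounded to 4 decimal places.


x = 17 * cos(225) = -12.0208
y = 17 * sin(225) = -12.0208

(-12.0208, -12.0208)


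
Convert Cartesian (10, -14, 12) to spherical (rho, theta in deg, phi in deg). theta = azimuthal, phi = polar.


rho = sqrt(10^2 + (-14)^2 + 12^2) = 20.9762
theta = atan2(-14, 10) = 305.5377 deg
phi = acos(12/20.9762) = 55.1048 deg

rho = 20.9762, theta = 305.5377 deg, phi = 55.1048 deg


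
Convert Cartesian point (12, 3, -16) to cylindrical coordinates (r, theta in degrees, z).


r = sqrt(12^2 + 3^2) = 12.3693
theta = atan2(3, 12) = 14.0362 deg
z = -16

r = 12.3693, theta = 14.0362 deg, z = -16


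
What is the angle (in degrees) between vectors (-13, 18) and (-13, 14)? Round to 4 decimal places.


dot = -13*-13 + 18*14 = 421
|u| = 22.2036, |v| = 19.105
cos(angle) = 0.9925
angle = 7.0413 degrees

7.0413 degrees


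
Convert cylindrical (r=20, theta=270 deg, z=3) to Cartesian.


x = 20 * cos(270) = 0
y = 20 * sin(270) = -20
z = 3

(0, -20, 3)


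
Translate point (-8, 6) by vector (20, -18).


Translation: (x+dx, y+dy) = (-8+20, 6+-18) = (12, -12)

(12, -12)


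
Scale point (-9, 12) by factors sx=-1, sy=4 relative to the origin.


Scaling: (x*sx, y*sy) = (-9*-1, 12*4) = (9, 48)

(9, 48)


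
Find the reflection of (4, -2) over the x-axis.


Reflection across x-axis: (x, y) -> (x, -y)
(4, -2) -> (4, 2)

(4, 2)


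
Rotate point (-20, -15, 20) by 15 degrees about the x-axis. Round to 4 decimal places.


x' = -20
y' = -15*cos(15) - 20*sin(15) = -19.6653
z' = -15*sin(15) + 20*cos(15) = 15.4362

(-20, -19.6653, 15.4362)


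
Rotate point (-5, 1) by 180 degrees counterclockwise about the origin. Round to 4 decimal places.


x' = -5*cos(180) - 1*sin(180) = 5
y' = -5*sin(180) + 1*cos(180) = -1

(5, -1)


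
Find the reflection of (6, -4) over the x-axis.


Reflection across x-axis: (x, y) -> (x, -y)
(6, -4) -> (6, 4)

(6, 4)


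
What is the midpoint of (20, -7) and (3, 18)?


Midpoint = ((20+3)/2, (-7+18)/2) = (11.5, 5.5)

(11.5, 5.5)


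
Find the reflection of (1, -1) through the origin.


Reflection through origin: (x, y) -> (-x, -y)
(1, -1) -> (-1, 1)

(-1, 1)


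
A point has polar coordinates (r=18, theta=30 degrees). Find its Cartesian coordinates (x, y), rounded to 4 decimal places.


x = 18 * cos(30) = 15.5885
y = 18 * sin(30) = 9

(15.5885, 9)


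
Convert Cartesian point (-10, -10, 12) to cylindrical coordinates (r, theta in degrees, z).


r = sqrt((-10)^2 + (-10)^2) = 14.1421
theta = atan2(-10, -10) = 225 deg
z = 12

r = 14.1421, theta = 225 deg, z = 12


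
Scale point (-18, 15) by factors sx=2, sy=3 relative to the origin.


Scaling: (x*sx, y*sy) = (-18*2, 15*3) = (-36, 45)

(-36, 45)


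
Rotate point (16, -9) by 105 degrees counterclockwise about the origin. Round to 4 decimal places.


x' = 16*cos(105) - -9*sin(105) = 4.5522
y' = 16*sin(105) + -9*cos(105) = 17.7842

(4.5522, 17.7842)


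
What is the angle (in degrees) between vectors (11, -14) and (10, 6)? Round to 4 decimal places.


dot = 11*10 + -14*6 = 26
|u| = 17.8045, |v| = 11.6619
cos(angle) = 0.1252
angle = 82.8065 degrees

82.8065 degrees


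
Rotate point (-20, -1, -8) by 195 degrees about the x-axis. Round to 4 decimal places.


x' = -20
y' = -1*cos(195) - -8*sin(195) = -1.1046
z' = -1*sin(195) + -8*cos(195) = 7.9862

(-20, -1.1046, 7.9862)


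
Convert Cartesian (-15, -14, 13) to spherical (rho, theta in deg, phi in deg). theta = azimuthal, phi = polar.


rho = sqrt((-15)^2 + (-14)^2 + 13^2) = 24.2899
theta = atan2(-14, -15) = 223.0251 deg
phi = acos(13/24.2899) = 57.6424 deg

rho = 24.2899, theta = 223.0251 deg, phi = 57.6424 deg


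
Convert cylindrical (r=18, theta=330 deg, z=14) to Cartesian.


x = 18 * cos(330) = 15.5885
y = 18 * sin(330) = -9
z = 14

(15.5885, -9, 14)


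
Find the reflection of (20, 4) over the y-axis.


Reflection across y-axis: (x, y) -> (-x, y)
(20, 4) -> (-20, 4)

(-20, 4)


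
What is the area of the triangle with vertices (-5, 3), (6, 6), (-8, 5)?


Area = |x1(y2-y3) + x2(y3-y1) + x3(y1-y2)| / 2
= |-5*(6-5) + 6*(5-3) + -8*(3-6)| / 2
= 15.5

15.5


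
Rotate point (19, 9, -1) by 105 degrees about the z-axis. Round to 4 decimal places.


x' = 19*cos(105) - 9*sin(105) = -13.6109
y' = 19*sin(105) + 9*cos(105) = 16.0232
z' = -1

(-13.6109, 16.0232, -1)


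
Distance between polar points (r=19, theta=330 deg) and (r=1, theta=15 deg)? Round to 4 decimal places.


d = sqrt(r1^2 + r2^2 - 2*r1*r2*cos(t2-t1))
d = sqrt(19^2 + 1^2 - 2*19*1*cos(15-330)) = 18.3066

18.3066


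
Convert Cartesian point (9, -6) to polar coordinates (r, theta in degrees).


r = sqrt(9^2 + (-6)^2) = 10.8167
theta = atan2(-6, 9) = 326.3099 degrees

r = 10.8167, theta = 326.3099 degrees


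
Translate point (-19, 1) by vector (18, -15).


Translation: (x+dx, y+dy) = (-19+18, 1+-15) = (-1, -14)

(-1, -14)


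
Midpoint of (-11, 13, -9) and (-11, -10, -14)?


Midpoint = ((-11+-11)/2, (13+-10)/2, (-9+-14)/2) = (-11, 1.5, -11.5)

(-11, 1.5, -11.5)


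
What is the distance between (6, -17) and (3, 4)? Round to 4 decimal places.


d = sqrt((3-6)^2 + (4--17)^2) = 21.2132

21.2132


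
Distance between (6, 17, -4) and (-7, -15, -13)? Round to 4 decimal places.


d = sqrt((-7-6)^2 + (-15-17)^2 + (-13--4)^2) = 35.6931

35.6931


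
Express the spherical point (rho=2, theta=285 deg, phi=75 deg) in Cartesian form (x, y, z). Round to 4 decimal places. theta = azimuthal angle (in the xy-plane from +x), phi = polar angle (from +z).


x = 2 * sin(75) * cos(285) = 0.5
y = 2 * sin(75) * sin(285) = -1.866
z = 2 * cos(75) = 0.5176

(0.5, -1.866, 0.5176)


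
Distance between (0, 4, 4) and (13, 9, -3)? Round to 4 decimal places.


d = sqrt((13-0)^2 + (9-4)^2 + (-3-4)^2) = 15.5885

15.5885


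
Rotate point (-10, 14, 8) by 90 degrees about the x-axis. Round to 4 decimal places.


x' = -10
y' = 14*cos(90) - 8*sin(90) = -8
z' = 14*sin(90) + 8*cos(90) = 14

(-10, -8, 14)


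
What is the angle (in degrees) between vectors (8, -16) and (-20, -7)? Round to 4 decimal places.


dot = 8*-20 + -16*-7 = -48
|u| = 17.8885, |v| = 21.1896
cos(angle) = -0.1266
angle = 97.275 degrees

97.275 degrees


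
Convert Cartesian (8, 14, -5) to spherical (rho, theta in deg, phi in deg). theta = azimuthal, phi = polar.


rho = sqrt(8^2 + 14^2 + (-5)^2) = 16.8819
theta = atan2(14, 8) = 60.2551 deg
phi = acos(-5/16.8819) = 107.228 deg

rho = 16.8819, theta = 60.2551 deg, phi = 107.228 deg


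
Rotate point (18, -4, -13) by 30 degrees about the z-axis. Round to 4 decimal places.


x' = 18*cos(30) - -4*sin(30) = 17.5885
y' = 18*sin(30) + -4*cos(30) = 5.5359
z' = -13

(17.5885, 5.5359, -13)


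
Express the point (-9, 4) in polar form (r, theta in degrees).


r = sqrt((-9)^2 + 4^2) = 9.8489
theta = atan2(4, -9) = 156.0375 degrees

r = 9.8489, theta = 156.0375 degrees


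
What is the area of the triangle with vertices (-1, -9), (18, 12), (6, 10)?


Area = |x1(y2-y3) + x2(y3-y1) + x3(y1-y2)| / 2
= |-1*(12-10) + 18*(10--9) + 6*(-9-12)| / 2
= 107

107


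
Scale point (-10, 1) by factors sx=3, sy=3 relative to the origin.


Scaling: (x*sx, y*sy) = (-10*3, 1*3) = (-30, 3)

(-30, 3)


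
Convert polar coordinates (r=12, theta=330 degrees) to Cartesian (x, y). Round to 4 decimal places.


x = 12 * cos(330) = 10.3923
y = 12 * sin(330) = -6

(10.3923, -6)


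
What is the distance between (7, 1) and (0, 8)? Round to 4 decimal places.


d = sqrt((0-7)^2 + (8-1)^2) = 9.8995

9.8995


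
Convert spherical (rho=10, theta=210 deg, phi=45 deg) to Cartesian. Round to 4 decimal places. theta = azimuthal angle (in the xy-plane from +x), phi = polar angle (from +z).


x = 10 * sin(45) * cos(210) = -6.1237
y = 10 * sin(45) * sin(210) = -3.5355
z = 10 * cos(45) = 7.0711

(-6.1237, -3.5355, 7.0711)


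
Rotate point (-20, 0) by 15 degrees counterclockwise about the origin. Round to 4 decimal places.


x' = -20*cos(15) - 0*sin(15) = -19.3185
y' = -20*sin(15) + 0*cos(15) = -5.1764

(-19.3185, -5.1764)


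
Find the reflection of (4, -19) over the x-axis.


Reflection across x-axis: (x, y) -> (x, -y)
(4, -19) -> (4, 19)

(4, 19)


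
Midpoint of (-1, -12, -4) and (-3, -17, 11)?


Midpoint = ((-1+-3)/2, (-12+-17)/2, (-4+11)/2) = (-2, -14.5, 3.5)

(-2, -14.5, 3.5)


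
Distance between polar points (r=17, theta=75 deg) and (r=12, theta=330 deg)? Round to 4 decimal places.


d = sqrt(r1^2 + r2^2 - 2*r1*r2*cos(t2-t1))
d = sqrt(17^2 + 12^2 - 2*17*12*cos(330-75)) = 23.2077

23.2077


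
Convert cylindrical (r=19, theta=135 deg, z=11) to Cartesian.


x = 19 * cos(135) = -13.435
y = 19 * sin(135) = 13.435
z = 11

(-13.435, 13.435, 11)


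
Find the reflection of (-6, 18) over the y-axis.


Reflection across y-axis: (x, y) -> (-x, y)
(-6, 18) -> (6, 18)

(6, 18)


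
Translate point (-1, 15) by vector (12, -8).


Translation: (x+dx, y+dy) = (-1+12, 15+-8) = (11, 7)

(11, 7)


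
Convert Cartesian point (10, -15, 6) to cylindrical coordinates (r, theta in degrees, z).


r = sqrt(10^2 + (-15)^2) = 18.0278
theta = atan2(-15, 10) = 303.6901 deg
z = 6

r = 18.0278, theta = 303.6901 deg, z = 6


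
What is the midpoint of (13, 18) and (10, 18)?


Midpoint = ((13+10)/2, (18+18)/2) = (11.5, 18)

(11.5, 18)


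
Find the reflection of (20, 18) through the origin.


Reflection through origin: (x, y) -> (-x, -y)
(20, 18) -> (-20, -18)

(-20, -18)


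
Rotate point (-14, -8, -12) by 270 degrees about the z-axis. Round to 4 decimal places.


x' = -14*cos(270) - -8*sin(270) = -8
y' = -14*sin(270) + -8*cos(270) = 14
z' = -12

(-8, 14, -12)


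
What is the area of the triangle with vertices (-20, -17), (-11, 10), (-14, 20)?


Area = |x1(y2-y3) + x2(y3-y1) + x3(y1-y2)| / 2
= |-20*(10-20) + -11*(20--17) + -14*(-17-10)| / 2
= 85.5

85.5


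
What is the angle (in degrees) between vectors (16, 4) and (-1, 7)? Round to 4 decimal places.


dot = 16*-1 + 4*7 = 12
|u| = 16.4924, |v| = 7.0711
cos(angle) = 0.1029
angle = 84.0939 degrees

84.0939 degrees


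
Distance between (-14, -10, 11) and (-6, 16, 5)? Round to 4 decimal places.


d = sqrt((-6--14)^2 + (16--10)^2 + (5-11)^2) = 27.8568

27.8568


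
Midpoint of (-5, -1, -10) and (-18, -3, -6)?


Midpoint = ((-5+-18)/2, (-1+-3)/2, (-10+-6)/2) = (-11.5, -2, -8)

(-11.5, -2, -8)


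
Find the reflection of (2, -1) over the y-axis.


Reflection across y-axis: (x, y) -> (-x, y)
(2, -1) -> (-2, -1)

(-2, -1)


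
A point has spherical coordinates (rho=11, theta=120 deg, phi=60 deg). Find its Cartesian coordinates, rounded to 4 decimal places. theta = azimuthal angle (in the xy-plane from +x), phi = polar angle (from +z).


x = 11 * sin(60) * cos(120) = -4.7631
y = 11 * sin(60) * sin(120) = 8.25
z = 11 * cos(60) = 5.5

(-4.7631, 8.25, 5.5)


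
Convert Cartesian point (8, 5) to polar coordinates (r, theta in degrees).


r = sqrt(8^2 + 5^2) = 9.434
theta = atan2(5, 8) = 32.0054 degrees

r = 9.434, theta = 32.0054 degrees


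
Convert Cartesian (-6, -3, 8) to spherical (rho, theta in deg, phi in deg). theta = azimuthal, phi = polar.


rho = sqrt((-6)^2 + (-3)^2 + 8^2) = 10.4403
theta = atan2(-3, -6) = 206.5651 deg
phi = acos(8/10.4403) = 39.9807 deg

rho = 10.4403, theta = 206.5651 deg, phi = 39.9807 deg


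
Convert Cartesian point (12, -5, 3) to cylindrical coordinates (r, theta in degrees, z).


r = sqrt(12^2 + (-5)^2) = 13
theta = atan2(-5, 12) = 337.3801 deg
z = 3

r = 13, theta = 337.3801 deg, z = 3


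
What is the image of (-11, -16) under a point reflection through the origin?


Reflection through origin: (x, y) -> (-x, -y)
(-11, -16) -> (11, 16)

(11, 16)


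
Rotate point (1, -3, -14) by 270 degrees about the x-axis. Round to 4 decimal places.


x' = 1
y' = -3*cos(270) - -14*sin(270) = -14
z' = -3*sin(270) + -14*cos(270) = 3

(1, -14, 3)


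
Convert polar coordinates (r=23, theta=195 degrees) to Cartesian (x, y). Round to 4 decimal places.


x = 23 * cos(195) = -22.2163
y = 23 * sin(195) = -5.9528

(-22.2163, -5.9528)


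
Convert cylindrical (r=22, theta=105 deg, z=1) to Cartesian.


x = 22 * cos(105) = -5.694
y = 22 * sin(105) = 21.2504
z = 1

(-5.694, 21.2504, 1)


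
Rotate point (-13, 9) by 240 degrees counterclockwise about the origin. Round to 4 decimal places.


x' = -13*cos(240) - 9*sin(240) = 14.2942
y' = -13*sin(240) + 9*cos(240) = 6.7583

(14.2942, 6.7583)


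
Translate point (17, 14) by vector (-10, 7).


Translation: (x+dx, y+dy) = (17+-10, 14+7) = (7, 21)

(7, 21)


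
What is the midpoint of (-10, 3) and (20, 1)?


Midpoint = ((-10+20)/2, (3+1)/2) = (5, 2)

(5, 2)


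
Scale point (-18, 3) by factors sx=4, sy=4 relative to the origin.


Scaling: (x*sx, y*sy) = (-18*4, 3*4) = (-72, 12)

(-72, 12)


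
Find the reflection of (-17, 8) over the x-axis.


Reflection across x-axis: (x, y) -> (x, -y)
(-17, 8) -> (-17, -8)

(-17, -8)


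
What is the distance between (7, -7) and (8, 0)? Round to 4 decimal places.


d = sqrt((8-7)^2 + (0--7)^2) = 7.0711

7.0711


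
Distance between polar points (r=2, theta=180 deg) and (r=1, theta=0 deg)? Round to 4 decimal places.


d = sqrt(r1^2 + r2^2 - 2*r1*r2*cos(t2-t1))
d = sqrt(2^2 + 1^2 - 2*2*1*cos(0-180)) = 3

3


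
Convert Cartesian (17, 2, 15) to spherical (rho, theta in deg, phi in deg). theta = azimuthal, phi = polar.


rho = sqrt(17^2 + 2^2 + 15^2) = 22.7596
theta = atan2(2, 17) = 6.7098 deg
phi = acos(15/22.7596) = 48.7716 deg

rho = 22.7596, theta = 6.7098 deg, phi = 48.7716 deg


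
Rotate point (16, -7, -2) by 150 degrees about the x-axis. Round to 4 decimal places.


x' = 16
y' = -7*cos(150) - -2*sin(150) = 7.0622
z' = -7*sin(150) + -2*cos(150) = -1.7679

(16, 7.0622, -1.7679)


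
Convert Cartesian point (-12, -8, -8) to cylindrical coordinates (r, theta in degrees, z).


r = sqrt((-12)^2 + (-8)^2) = 14.4222
theta = atan2(-8, -12) = 213.6901 deg
z = -8

r = 14.4222, theta = 213.6901 deg, z = -8


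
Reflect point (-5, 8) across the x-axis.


Reflection across x-axis: (x, y) -> (x, -y)
(-5, 8) -> (-5, -8)

(-5, -8)


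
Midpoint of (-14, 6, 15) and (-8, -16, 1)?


Midpoint = ((-14+-8)/2, (6+-16)/2, (15+1)/2) = (-11, -5, 8)

(-11, -5, 8)


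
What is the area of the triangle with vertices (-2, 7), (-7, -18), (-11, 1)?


Area = |x1(y2-y3) + x2(y3-y1) + x3(y1-y2)| / 2
= |-2*(-18-1) + -7*(1-7) + -11*(7--18)| / 2
= 97.5

97.5


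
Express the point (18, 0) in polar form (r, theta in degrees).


r = sqrt(18^2 + 0^2) = 18
theta = atan2(0, 18) = 0 degrees

r = 18, theta = 0 degrees


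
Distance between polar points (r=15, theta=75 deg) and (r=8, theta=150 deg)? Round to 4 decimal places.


d = sqrt(r1^2 + r2^2 - 2*r1*r2*cos(t2-t1))
d = sqrt(15^2 + 8^2 - 2*15*8*cos(150-75)) = 15.0627

15.0627


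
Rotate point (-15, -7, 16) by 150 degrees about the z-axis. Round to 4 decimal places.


x' = -15*cos(150) - -7*sin(150) = 16.4904
y' = -15*sin(150) + -7*cos(150) = -1.4378
z' = 16

(16.4904, -1.4378, 16)


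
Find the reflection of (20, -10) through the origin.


Reflection through origin: (x, y) -> (-x, -y)
(20, -10) -> (-20, 10)

(-20, 10)


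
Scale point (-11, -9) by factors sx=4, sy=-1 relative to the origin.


Scaling: (x*sx, y*sy) = (-11*4, -9*-1) = (-44, 9)

(-44, 9)


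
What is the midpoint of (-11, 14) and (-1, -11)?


Midpoint = ((-11+-1)/2, (14+-11)/2) = (-6, 1.5)

(-6, 1.5)


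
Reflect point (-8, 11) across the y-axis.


Reflection across y-axis: (x, y) -> (-x, y)
(-8, 11) -> (8, 11)

(8, 11)


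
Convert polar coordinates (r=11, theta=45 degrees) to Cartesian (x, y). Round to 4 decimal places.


x = 11 * cos(45) = 7.7782
y = 11 * sin(45) = 7.7782

(7.7782, 7.7782)


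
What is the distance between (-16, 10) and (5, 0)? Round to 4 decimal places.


d = sqrt((5--16)^2 + (0-10)^2) = 23.2594

23.2594


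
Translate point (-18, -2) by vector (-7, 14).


Translation: (x+dx, y+dy) = (-18+-7, -2+14) = (-25, 12)

(-25, 12)


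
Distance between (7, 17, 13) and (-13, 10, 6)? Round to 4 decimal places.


d = sqrt((-13-7)^2 + (10-17)^2 + (6-13)^2) = 22.3159

22.3159


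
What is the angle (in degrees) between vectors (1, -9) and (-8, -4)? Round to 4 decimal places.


dot = 1*-8 + -9*-4 = 28
|u| = 9.0554, |v| = 8.9443
cos(angle) = 0.3457
angle = 69.7751 degrees

69.7751 degrees


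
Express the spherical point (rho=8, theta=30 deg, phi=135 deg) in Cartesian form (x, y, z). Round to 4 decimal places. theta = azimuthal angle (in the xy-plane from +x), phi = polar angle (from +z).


x = 8 * sin(135) * cos(30) = 4.899
y = 8 * sin(135) * sin(30) = 2.8284
z = 8 * cos(135) = -5.6569

(4.899, 2.8284, -5.6569)


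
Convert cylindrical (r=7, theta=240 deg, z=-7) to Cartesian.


x = 7 * cos(240) = -3.5
y = 7 * sin(240) = -6.0622
z = -7

(-3.5, -6.0622, -7)


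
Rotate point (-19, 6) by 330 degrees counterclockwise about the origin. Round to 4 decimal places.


x' = -19*cos(330) - 6*sin(330) = -13.4545
y' = -19*sin(330) + 6*cos(330) = 14.6962

(-13.4545, 14.6962)


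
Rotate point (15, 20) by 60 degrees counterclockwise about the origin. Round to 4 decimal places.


x' = 15*cos(60) - 20*sin(60) = -9.8205
y' = 15*sin(60) + 20*cos(60) = 22.9904

(-9.8205, 22.9904)


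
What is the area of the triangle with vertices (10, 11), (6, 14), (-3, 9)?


Area = |x1(y2-y3) + x2(y3-y1) + x3(y1-y2)| / 2
= |10*(14-9) + 6*(9-11) + -3*(11-14)| / 2
= 23.5

23.5


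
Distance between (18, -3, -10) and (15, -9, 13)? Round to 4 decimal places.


d = sqrt((15-18)^2 + (-9--3)^2 + (13--10)^2) = 23.9583

23.9583


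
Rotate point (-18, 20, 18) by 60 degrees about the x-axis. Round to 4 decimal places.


x' = -18
y' = 20*cos(60) - 18*sin(60) = -5.5885
z' = 20*sin(60) + 18*cos(60) = 26.3205

(-18, -5.5885, 26.3205)


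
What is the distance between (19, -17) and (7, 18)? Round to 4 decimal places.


d = sqrt((7-19)^2 + (18--17)^2) = 37

37


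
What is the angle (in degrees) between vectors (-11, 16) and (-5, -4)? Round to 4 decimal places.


dot = -11*-5 + 16*-4 = -9
|u| = 19.4165, |v| = 6.4031
cos(angle) = -0.0724
angle = 94.1513 degrees

94.1513 degrees


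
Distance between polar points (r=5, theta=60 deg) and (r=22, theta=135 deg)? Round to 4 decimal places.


d = sqrt(r1^2 + r2^2 - 2*r1*r2*cos(t2-t1))
d = sqrt(5^2 + 22^2 - 2*5*22*cos(135-60)) = 21.2617

21.2617


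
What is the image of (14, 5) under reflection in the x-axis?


Reflection across x-axis: (x, y) -> (x, -y)
(14, 5) -> (14, -5)

(14, -5)


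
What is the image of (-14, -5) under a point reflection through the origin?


Reflection through origin: (x, y) -> (-x, -y)
(-14, -5) -> (14, 5)

(14, 5)


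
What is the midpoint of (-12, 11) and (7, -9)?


Midpoint = ((-12+7)/2, (11+-9)/2) = (-2.5, 1)

(-2.5, 1)


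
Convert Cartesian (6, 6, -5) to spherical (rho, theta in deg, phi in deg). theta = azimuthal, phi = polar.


rho = sqrt(6^2 + 6^2 + (-5)^2) = 9.8489
theta = atan2(6, 6) = 45 deg
phi = acos(-5/9.8489) = 120.509 deg

rho = 9.8489, theta = 45 deg, phi = 120.509 deg


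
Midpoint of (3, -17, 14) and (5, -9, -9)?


Midpoint = ((3+5)/2, (-17+-9)/2, (14+-9)/2) = (4, -13, 2.5)

(4, -13, 2.5)


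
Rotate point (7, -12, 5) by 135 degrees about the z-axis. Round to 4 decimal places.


x' = 7*cos(135) - -12*sin(135) = 3.5355
y' = 7*sin(135) + -12*cos(135) = 13.435
z' = 5

(3.5355, 13.435, 5)


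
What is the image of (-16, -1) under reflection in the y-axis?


Reflection across y-axis: (x, y) -> (-x, y)
(-16, -1) -> (16, -1)

(16, -1)


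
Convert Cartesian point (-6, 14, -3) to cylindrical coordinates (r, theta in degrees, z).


r = sqrt((-6)^2 + 14^2) = 15.2315
theta = atan2(14, -6) = 113.1986 deg
z = -3

r = 15.2315, theta = 113.1986 deg, z = -3


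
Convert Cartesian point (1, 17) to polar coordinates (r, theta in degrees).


r = sqrt(1^2 + 17^2) = 17.0294
theta = atan2(17, 1) = 86.6335 degrees

r = 17.0294, theta = 86.6335 degrees


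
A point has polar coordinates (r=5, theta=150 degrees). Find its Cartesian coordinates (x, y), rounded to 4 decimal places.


x = 5 * cos(150) = -4.3301
y = 5 * sin(150) = 2.5

(-4.3301, 2.5)


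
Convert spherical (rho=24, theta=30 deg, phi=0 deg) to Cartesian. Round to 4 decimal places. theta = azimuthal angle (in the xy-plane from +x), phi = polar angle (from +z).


x = 24 * sin(0) * cos(30) = 0
y = 24 * sin(0) * sin(30) = 0
z = 24 * cos(0) = 24

(0, 0, 24)


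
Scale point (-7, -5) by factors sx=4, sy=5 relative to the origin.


Scaling: (x*sx, y*sy) = (-7*4, -5*5) = (-28, -25)

(-28, -25)


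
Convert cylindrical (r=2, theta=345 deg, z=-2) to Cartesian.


x = 2 * cos(345) = 1.9319
y = 2 * sin(345) = -0.5176
z = -2

(1.9319, -0.5176, -2)


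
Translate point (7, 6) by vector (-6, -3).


Translation: (x+dx, y+dy) = (7+-6, 6+-3) = (1, 3)

(1, 3)


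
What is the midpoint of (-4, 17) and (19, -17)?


Midpoint = ((-4+19)/2, (17+-17)/2) = (7.5, 0)

(7.5, 0)


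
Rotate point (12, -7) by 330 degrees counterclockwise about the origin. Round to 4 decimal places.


x' = 12*cos(330) - -7*sin(330) = 6.8923
y' = 12*sin(330) + -7*cos(330) = -12.0622

(6.8923, -12.0622)


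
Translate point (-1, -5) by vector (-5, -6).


Translation: (x+dx, y+dy) = (-1+-5, -5+-6) = (-6, -11)

(-6, -11)


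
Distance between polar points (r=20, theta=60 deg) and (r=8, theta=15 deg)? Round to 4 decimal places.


d = sqrt(r1^2 + r2^2 - 2*r1*r2*cos(t2-t1))
d = sqrt(20^2 + 8^2 - 2*20*8*cos(15-60)) = 15.4184

15.4184


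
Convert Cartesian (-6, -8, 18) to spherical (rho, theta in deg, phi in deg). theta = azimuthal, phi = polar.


rho = sqrt((-6)^2 + (-8)^2 + 18^2) = 20.5913
theta = atan2(-8, -6) = 233.1301 deg
phi = acos(18/20.5913) = 29.0546 deg

rho = 20.5913, theta = 233.1301 deg, phi = 29.0546 deg


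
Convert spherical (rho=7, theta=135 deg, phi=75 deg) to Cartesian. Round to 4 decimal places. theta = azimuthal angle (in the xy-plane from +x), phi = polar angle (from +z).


x = 7 * sin(75) * cos(135) = -4.7811
y = 7 * sin(75) * sin(135) = 4.7811
z = 7 * cos(75) = 1.8117

(-4.7811, 4.7811, 1.8117)


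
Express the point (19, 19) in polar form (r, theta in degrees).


r = sqrt(19^2 + 19^2) = 26.8701
theta = atan2(19, 19) = 45 degrees

r = 26.8701, theta = 45 degrees


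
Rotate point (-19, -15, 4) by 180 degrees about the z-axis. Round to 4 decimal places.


x' = -19*cos(180) - -15*sin(180) = 19
y' = -19*sin(180) + -15*cos(180) = 15
z' = 4

(19, 15, 4)


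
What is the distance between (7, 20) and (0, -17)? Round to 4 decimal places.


d = sqrt((0-7)^2 + (-17-20)^2) = 37.6563

37.6563


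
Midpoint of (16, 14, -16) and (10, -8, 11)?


Midpoint = ((16+10)/2, (14+-8)/2, (-16+11)/2) = (13, 3, -2.5)

(13, 3, -2.5)


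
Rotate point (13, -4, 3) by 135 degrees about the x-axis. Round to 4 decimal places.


x' = 13
y' = -4*cos(135) - 3*sin(135) = 0.7071
z' = -4*sin(135) + 3*cos(135) = -4.9497

(13, 0.7071, -4.9497)


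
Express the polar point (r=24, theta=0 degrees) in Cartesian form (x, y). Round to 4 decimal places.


x = 24 * cos(0) = 24
y = 24 * sin(0) = 0

(24, 0)


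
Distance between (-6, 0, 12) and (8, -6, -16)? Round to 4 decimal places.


d = sqrt((8--6)^2 + (-6-0)^2 + (-16-12)^2) = 31.8748

31.8748


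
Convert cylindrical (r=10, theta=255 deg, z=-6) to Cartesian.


x = 10 * cos(255) = -2.5882
y = 10 * sin(255) = -9.6593
z = -6

(-2.5882, -9.6593, -6)


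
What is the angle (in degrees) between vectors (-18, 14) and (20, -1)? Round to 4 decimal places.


dot = -18*20 + 14*-1 = -374
|u| = 22.8035, |v| = 20.025
cos(angle) = -0.819
angle = 144.9874 degrees

144.9874 degrees


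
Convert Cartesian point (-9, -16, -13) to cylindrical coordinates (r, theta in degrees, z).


r = sqrt((-9)^2 + (-16)^2) = 18.3576
theta = atan2(-16, -9) = 240.6422 deg
z = -13

r = 18.3576, theta = 240.6422 deg, z = -13


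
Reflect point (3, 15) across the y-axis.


Reflection across y-axis: (x, y) -> (-x, y)
(3, 15) -> (-3, 15)

(-3, 15)


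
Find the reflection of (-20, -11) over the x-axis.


Reflection across x-axis: (x, y) -> (x, -y)
(-20, -11) -> (-20, 11)

(-20, 11)


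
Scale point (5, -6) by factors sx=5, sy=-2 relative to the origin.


Scaling: (x*sx, y*sy) = (5*5, -6*-2) = (25, 12)

(25, 12)


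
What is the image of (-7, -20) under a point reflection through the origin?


Reflection through origin: (x, y) -> (-x, -y)
(-7, -20) -> (7, 20)

(7, 20)


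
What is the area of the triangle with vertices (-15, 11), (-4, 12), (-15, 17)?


Area = |x1(y2-y3) + x2(y3-y1) + x3(y1-y2)| / 2
= |-15*(12-17) + -4*(17-11) + -15*(11-12)| / 2
= 33

33


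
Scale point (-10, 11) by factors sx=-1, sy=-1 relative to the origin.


Scaling: (x*sx, y*sy) = (-10*-1, 11*-1) = (10, -11)

(10, -11)


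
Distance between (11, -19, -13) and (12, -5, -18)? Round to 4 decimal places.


d = sqrt((12-11)^2 + (-5--19)^2 + (-18--13)^2) = 14.8997

14.8997


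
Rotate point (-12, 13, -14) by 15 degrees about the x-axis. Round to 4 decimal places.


x' = -12
y' = 13*cos(15) - -14*sin(15) = 16.1805
z' = 13*sin(15) + -14*cos(15) = -10.1583

(-12, 16.1805, -10.1583)


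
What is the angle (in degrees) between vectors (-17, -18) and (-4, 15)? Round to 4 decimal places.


dot = -17*-4 + -18*15 = -202
|u| = 24.7588, |v| = 15.5242
cos(angle) = -0.5255
angle = 121.7052 degrees

121.7052 degrees


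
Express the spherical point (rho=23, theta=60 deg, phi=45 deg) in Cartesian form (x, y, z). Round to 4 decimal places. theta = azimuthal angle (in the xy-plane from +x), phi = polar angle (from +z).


x = 23 * sin(45) * cos(60) = 8.1317
y = 23 * sin(45) * sin(60) = 14.0846
z = 23 * cos(45) = 16.2635

(8.1317, 14.0846, 16.2635)


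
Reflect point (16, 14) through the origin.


Reflection through origin: (x, y) -> (-x, -y)
(16, 14) -> (-16, -14)

(-16, -14)


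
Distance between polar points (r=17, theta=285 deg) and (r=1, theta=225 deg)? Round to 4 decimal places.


d = sqrt(r1^2 + r2^2 - 2*r1*r2*cos(t2-t1))
d = sqrt(17^2 + 1^2 - 2*17*1*cos(225-285)) = 16.5227

16.5227


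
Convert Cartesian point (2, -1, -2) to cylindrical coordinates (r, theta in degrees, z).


r = sqrt(2^2 + (-1)^2) = 2.2361
theta = atan2(-1, 2) = 333.4349 deg
z = -2

r = 2.2361, theta = 333.4349 deg, z = -2


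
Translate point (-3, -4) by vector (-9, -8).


Translation: (x+dx, y+dy) = (-3+-9, -4+-8) = (-12, -12)

(-12, -12)
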